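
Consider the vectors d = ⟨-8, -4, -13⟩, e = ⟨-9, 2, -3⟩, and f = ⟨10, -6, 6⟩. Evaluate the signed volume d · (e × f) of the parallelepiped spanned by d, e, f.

-490

e × f:
i: 2·6 - (-3)·(-6) = 12 - 18 = -6
j: (-3)·10 - (-9)·6 = -30 - (-54) = 24
k: (-9)·(-6) - 2·10 = 54 - 20 = 34
e × f = (-6, 24, 34)
d · (e × f) = (-8)·(-6) + (-4)·24 + (-13)·34 = 48 - 96 - 442 = -490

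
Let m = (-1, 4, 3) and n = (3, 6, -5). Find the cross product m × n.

i: 4·(-5) - 3·6 = -20 - 18 = -38
j: 3·3 - (-1)·(-5) = 9 - 5 = 4
k: (-1)·6 - 4·3 = -6 - 12 = -18
m × n = (-38, 4, -18)

(-38, 4, -18)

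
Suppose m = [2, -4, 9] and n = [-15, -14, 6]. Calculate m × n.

i: (-4)·6 - 9·(-14) = -24 - (-126) = 102
j: 9·(-15) - 2·6 = -135 - 12 = -147
k: 2·(-14) - (-4)·(-15) = -28 - 60 = -88
m × n = (102, -147, -88)

(102, -147, -88)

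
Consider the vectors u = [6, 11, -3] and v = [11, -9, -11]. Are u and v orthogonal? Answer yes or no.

yes

u · v = 6·11 + 11·(-9) + (-3)·(-11) = 66 - 99 + 33 = 0
Zero, so the vectors are orthogonal.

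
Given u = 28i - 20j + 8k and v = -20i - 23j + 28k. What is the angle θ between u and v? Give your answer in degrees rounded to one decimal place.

85.1

u · v = 28·(-20) + (-20)·(-23) + 8·28 = -560 + 460 + 224 = 124
|u|² = 784 + 400 + 64 = 1248,  |u| = √1248 ≈ 35.327043
|v|² = 400 + 529 + 784 = 1713,  |v| = √1713 ≈ 41.388404
cos θ = 124 / (35.327043 · 41.388404) ≈ 0.08481
θ = arccos(0.08481) ≈ 85.1°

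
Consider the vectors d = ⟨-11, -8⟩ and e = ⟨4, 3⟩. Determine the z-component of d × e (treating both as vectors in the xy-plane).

(-11)·3 - (-8)·4 = -33 - (-32) = -1

-1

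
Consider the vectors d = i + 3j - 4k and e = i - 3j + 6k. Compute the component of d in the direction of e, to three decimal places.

-4.718

d · e = 1·1 + 3·(-3) + (-4)·6 = 1 - 9 - 24 = -32
|e| = √(1 + 9 + 36) = √46 ≈ 6.7823
comp_e d = -32 / √46 ≈ -4.718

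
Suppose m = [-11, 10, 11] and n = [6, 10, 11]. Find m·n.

m · n = (-11)·6 + 10·10 + 11·11 = -66 + 100 + 121 = 155

155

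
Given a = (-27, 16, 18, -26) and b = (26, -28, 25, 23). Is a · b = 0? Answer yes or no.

a · b = (-27)·26 + 16·(-28) + 18·25 + (-26)·23 = -702 - 448 + 450 - 598 = -1298
Nonzero, so the vectors are not orthogonal.

no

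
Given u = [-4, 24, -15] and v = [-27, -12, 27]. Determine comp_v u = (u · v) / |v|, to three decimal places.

u · v = (-4)·(-27) + 24·(-12) + (-15)·27 = 108 - 288 - 405 = -585
|v| = √(729 + 144 + 729) = √1602 ≈ 40.0250
comp_v u = -585 / √1602 ≈ -14.616

-14.616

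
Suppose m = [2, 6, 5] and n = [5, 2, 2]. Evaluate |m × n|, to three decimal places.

33.481

i: 6·2 - 5·2 = 12 - 10 = 2
j: 5·5 - 2·2 = 25 - 4 = 21
k: 2·2 - 6·5 = 4 - 30 = -26
m × n = (2, 21, -26)
|m × n| = √(2² + 21² + (-26)²) = √1121 ≈ 33.4813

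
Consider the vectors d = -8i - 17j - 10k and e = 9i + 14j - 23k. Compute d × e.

i: (-17)·(-23) - (-10)·14 = 391 - (-140) = 531
j: (-10)·9 - (-8)·(-23) = -90 - 184 = -274
k: (-8)·14 - (-17)·9 = -112 - (-153) = 41
d × e = (531, -274, 41)

(531, -274, 41)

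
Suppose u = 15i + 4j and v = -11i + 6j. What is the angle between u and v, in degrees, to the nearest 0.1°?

136.5

u · v = 15·(-11) + 4·6 = -165 + 24 = -141
|u|² = 225 + 16 = 241,  |u| = √241 ≈ 15.524175
|v|² = 121 + 36 = 157,  |v| = √157 ≈ 12.529964
cos θ = -141 / (15.524175 · 12.529964) ≈ -0.72487
θ = arccos(-0.72487) ≈ 136.5°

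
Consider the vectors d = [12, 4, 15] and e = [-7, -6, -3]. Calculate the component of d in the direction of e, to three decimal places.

d · e = 12·(-7) + 4·(-6) + 15·(-3) = -84 - 24 - 45 = -153
|e| = √(49 + 36 + 9) = √94 ≈ 9.6954
comp_e d = -153 / √94 ≈ -15.781

-15.781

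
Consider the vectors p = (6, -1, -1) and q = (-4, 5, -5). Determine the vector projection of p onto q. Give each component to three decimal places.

(1.455, -1.818, 1.818)

p · q = 6·(-4) + (-1)·5 + (-1)·(-5) = -24 - 5 + 5 = -24
|q|² = 16 + 25 + 25 = 66
proj_q p = (-24/66) · (-4, 5, -5) ≈ (1.455, -1.818, 1.818)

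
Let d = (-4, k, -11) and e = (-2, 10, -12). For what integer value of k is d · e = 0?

-14

d · e = (-4)·(-2) + k·10 + (-11)·(-12) = 140 + 10k
Set equal to 0: 10k = -140, so k = -14.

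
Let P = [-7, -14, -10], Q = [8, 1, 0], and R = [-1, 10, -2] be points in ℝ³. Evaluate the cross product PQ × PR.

(-120, -60, 270)

PQ = (15, 15, 10)
PR = (6, 24, 8)
i: 15·8 - 10·24 = 120 - 240 = -120
j: 10·6 - 15·8 = 60 - 120 = -60
k: 15·24 - 15·6 = 360 - 90 = 270
PQ × PR = (-120, -60, 270)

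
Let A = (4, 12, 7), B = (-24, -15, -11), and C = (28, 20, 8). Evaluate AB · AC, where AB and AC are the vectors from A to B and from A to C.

-906

AB = B − A = (-28, -27, -18)
AC = C − A = (24, 8, 1)
AB · AC = (-28)·24 + (-27)·8 + (-18)·1 = -672 - 216 - 18 = -906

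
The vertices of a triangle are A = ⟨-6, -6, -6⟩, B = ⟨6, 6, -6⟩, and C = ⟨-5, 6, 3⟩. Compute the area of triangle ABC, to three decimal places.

100.936

AB = (12, 12, 0),  AC = (1, 12, 9)
i: 12·9 - 0·12 = 108 - 0 = 108
j: 0·1 - 12·9 = 0 - 108 = -108
k: 12·12 - 12·1 = 144 - 12 = 132
AB × AC = (108, -108, 132)
|AB × AC| = √40752 ≈ 201.8712
area = ½ · 201.8712 ≈ 100.936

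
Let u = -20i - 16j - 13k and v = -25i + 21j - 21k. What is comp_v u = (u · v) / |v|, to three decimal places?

11.257

u · v = (-20)·(-25) + (-16)·21 + (-13)·(-21) = 500 - 336 + 273 = 437
|v| = √(625 + 441 + 441) = √1507 ≈ 38.8201
comp_v u = 437 / √1507 ≈ 11.257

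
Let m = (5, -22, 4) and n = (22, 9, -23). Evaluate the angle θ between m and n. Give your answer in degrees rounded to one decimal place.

103.7

m · n = 5·22 + (-22)·9 + 4·(-23) = 110 - 198 - 92 = -180
|m|² = 25 + 484 + 16 = 525,  |m| = √525 ≈ 22.912878
|n|² = 484 + 81 + 529 = 1094,  |n| = √1094 ≈ 33.075671
cos θ = -180 / (22.912878 · 33.075671) ≈ -0.23751
θ = arccos(-0.23751) ≈ 103.7°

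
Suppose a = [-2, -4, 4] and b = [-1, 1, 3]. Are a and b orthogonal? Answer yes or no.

no

a · b = (-2)·(-1) + (-4)·1 + 4·3 = 2 - 4 + 12 = 10
Nonzero, so the vectors are not orthogonal.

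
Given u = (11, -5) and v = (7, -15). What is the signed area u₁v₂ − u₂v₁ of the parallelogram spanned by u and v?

-130

11·(-15) - (-5)·7 = -165 - (-35) = -130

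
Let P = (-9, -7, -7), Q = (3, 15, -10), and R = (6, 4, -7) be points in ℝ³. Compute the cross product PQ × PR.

(33, -45, -198)

PQ = (12, 22, -3)
PR = (15, 11, 0)
i: 22·0 - (-3)·11 = 0 - (-33) = 33
j: (-3)·15 - 12·0 = -45 - 0 = -45
k: 12·11 - 22·15 = 132 - 330 = -198
PQ × PR = (33, -45, -198)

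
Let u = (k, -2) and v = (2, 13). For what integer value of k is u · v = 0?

u · v = k·2 + (-2)·13 = -26 + 2k
Set equal to 0: 2k = 26, so k = 13.

13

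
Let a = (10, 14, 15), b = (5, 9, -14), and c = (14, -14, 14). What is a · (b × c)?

-7364

b × c:
i: 9·14 - (-14)·(-14) = 126 - 196 = -70
j: (-14)·14 - 5·14 = -196 - 70 = -266
k: 5·(-14) - 9·14 = -70 - 126 = -196
b × c = (-70, -266, -196)
a · (b × c) = 10·(-70) + 14·(-266) + 15·(-196) = -700 - 3724 - 2940 = -7364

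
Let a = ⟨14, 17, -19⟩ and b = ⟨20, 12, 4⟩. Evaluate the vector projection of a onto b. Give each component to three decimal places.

a · b = 14·20 + 17·12 + (-19)·4 = 280 + 204 - 76 = 408
|b|² = 400 + 144 + 16 = 560
proj_b a = (408/560) · (20, 12, 4) ≈ (14.571, 8.743, 2.914)

(14.571, 8.743, 2.914)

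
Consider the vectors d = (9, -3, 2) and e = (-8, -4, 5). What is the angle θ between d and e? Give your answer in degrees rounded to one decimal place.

d · e = 9·(-8) + (-3)·(-4) + 2·5 = -72 + 12 + 10 = -50
|d|² = 81 + 9 + 4 = 94,  |d| = √94 ≈ 9.695360
|e|² = 64 + 16 + 25 = 105,  |e| = √105 ≈ 10.246951
cos θ = -50 / (9.695360 · 10.246951) ≈ -0.50328
θ = arccos(-0.50328) ≈ 120.2°

120.2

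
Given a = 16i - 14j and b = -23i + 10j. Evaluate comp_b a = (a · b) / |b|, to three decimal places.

a · b = 16·(-23) + (-14)·10 = -368 - 140 = -508
|b| = √(529 + 100) = √629 ≈ 25.0799
comp_b a = -508 / √629 ≈ -20.255

-20.255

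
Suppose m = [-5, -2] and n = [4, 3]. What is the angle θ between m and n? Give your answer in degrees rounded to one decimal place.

m · n = (-5)·4 + (-2)·3 = -20 - 6 = -26
|m|² = 25 + 4 = 29,  |m| = √29 ≈ 5.385165
|n|² = 16 + 9 = 25,  |n| = √25 ≈ 5.000000
cos θ = -26 / (5.385165 · 5.000000) ≈ -0.96562
θ = arccos(-0.96562) ≈ 164.9°

164.9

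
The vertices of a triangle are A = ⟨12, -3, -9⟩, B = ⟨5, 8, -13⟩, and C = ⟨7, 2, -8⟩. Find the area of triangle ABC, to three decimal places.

22.858

AB = (-7, 11, -4),  AC = (-5, 5, 1)
i: 11·1 - (-4)·5 = 11 - (-20) = 31
j: (-4)·(-5) - (-7)·1 = 20 - (-7) = 27
k: (-7)·5 - 11·(-5) = -35 - (-55) = 20
AB × AC = (31, 27, 20)
|AB × AC| = √2090 ≈ 45.7165
area = ½ · 45.7165 ≈ 22.858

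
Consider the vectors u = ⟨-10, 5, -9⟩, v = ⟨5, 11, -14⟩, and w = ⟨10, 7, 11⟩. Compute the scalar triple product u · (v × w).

v × w:
i: 11·11 - (-14)·7 = 121 - (-98) = 219
j: (-14)·10 - 5·11 = -140 - 55 = -195
k: 5·7 - 11·10 = 35 - 110 = -75
v × w = (219, -195, -75)
u · (v × w) = (-10)·219 + 5·(-195) + (-9)·(-75) = -2190 - 975 + 675 = -2490

-2490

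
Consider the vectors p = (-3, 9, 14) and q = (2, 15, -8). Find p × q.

i: 9·(-8) - 14·15 = -72 - 210 = -282
j: 14·2 - (-3)·(-8) = 28 - 24 = 4
k: (-3)·15 - 9·2 = -45 - 18 = -63
p × q = (-282, 4, -63)

(-282, 4, -63)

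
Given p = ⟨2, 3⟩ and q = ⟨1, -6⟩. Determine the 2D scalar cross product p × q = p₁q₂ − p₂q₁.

2·(-6) - 3·1 = -12 - 3 = -15

-15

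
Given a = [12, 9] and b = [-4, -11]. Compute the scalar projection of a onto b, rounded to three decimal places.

-12.559

a · b = 12·(-4) + 9·(-11) = -48 - 99 = -147
|b| = √(16 + 121) = √137 ≈ 11.7047
comp_b a = -147 / √137 ≈ -12.559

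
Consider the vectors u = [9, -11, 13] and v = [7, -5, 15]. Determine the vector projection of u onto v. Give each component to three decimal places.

u · v = 9·7 + (-11)·(-5) + 13·15 = 63 + 55 + 195 = 313
|v|² = 49 + 25 + 225 = 299
proj_v u = (313/299) · (7, -5, 15) ≈ (7.328, -5.234, 15.702)

(7.328, -5.234, 15.702)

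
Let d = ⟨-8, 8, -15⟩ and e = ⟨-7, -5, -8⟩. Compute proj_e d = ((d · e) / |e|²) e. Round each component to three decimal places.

d · e = (-8)·(-7) + 8·(-5) + (-15)·(-8) = 56 - 40 + 120 = 136
|e|² = 49 + 25 + 64 = 138
proj_e d = (136/138) · (-7, -5, -8) ≈ (-6.899, -4.928, -7.884)

(-6.899, -4.928, -7.884)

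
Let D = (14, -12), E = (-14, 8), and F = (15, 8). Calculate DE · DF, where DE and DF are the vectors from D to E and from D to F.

DE = E − D = (-28, 20)
DF = F − D = (1, 20)
DE · DF = (-28)·1 + 20·20 = -28 + 400 = 372

372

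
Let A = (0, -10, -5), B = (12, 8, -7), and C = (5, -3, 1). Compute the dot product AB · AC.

174

AB = B − A = (12, 18, -2)
AC = C − A = (5, 7, 6)
AB · AC = 12·5 + 18·7 + (-2)·6 = 60 + 126 - 12 = 174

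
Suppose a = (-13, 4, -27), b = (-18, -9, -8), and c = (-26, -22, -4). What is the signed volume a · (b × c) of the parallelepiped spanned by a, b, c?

b × c:
i: (-9)·(-4) - (-8)·(-22) = 36 - 176 = -140
j: (-8)·(-26) - (-18)·(-4) = 208 - 72 = 136
k: (-18)·(-22) - (-9)·(-26) = 396 - 234 = 162
b × c = (-140, 136, 162)
a · (b × c) = (-13)·(-140) + 4·136 + (-27)·162 = 1820 + 544 - 4374 = -2010

-2010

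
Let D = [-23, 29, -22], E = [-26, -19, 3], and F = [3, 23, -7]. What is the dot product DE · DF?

DE = E − D = (-3, -48, 25)
DF = F − D = (26, -6, 15)
DE · DF = (-3)·26 + (-48)·(-6) + 25·15 = -78 + 288 + 375 = 585

585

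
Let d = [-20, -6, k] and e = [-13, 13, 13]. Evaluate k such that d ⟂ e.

d · e = (-20)·(-13) + (-6)·13 + k·13 = 182 + 13k
Set equal to 0: 13k = -182, so k = -14.

-14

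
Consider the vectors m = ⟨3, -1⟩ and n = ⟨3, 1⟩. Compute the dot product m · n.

m · n = 3·3 + (-1)·1 = 9 - 1 = 8

8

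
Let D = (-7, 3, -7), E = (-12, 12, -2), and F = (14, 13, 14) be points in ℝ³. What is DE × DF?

DE = (-5, 9, 5)
DF = (21, 10, 21)
i: 9·21 - 5·10 = 189 - 50 = 139
j: 5·21 - (-5)·21 = 105 - (-105) = 210
k: (-5)·10 - 9·21 = -50 - 189 = -239
DE × DF = (139, 210, -239)

(139, 210, -239)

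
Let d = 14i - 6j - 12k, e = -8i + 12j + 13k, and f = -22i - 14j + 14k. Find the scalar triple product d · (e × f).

1432

e × f:
i: 12·14 - 13·(-14) = 168 - (-182) = 350
j: 13·(-22) - (-8)·14 = -286 - (-112) = -174
k: (-8)·(-14) - 12·(-22) = 112 - (-264) = 376
e × f = (350, -174, 376)
d · (e × f) = 14·350 + (-6)·(-174) + (-12)·376 = 4900 + 1044 - 4512 = 1432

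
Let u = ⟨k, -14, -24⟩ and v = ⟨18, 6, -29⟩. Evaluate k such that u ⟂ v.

-34

u · v = k·18 + (-14)·6 + (-24)·(-29) = 612 + 18k
Set equal to 0: 18k = -612, so k = -34.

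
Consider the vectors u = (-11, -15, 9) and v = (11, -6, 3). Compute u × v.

i: (-15)·3 - 9·(-6) = -45 - (-54) = 9
j: 9·11 - (-11)·3 = 99 - (-33) = 132
k: (-11)·(-6) - (-15)·11 = 66 - (-165) = 231
u × v = (9, 132, 231)

(9, 132, 231)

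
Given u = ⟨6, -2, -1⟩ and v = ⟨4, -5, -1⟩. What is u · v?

u · v = 6·4 + (-2)·(-5) + (-1)·(-1) = 24 + 10 + 1 = 35

35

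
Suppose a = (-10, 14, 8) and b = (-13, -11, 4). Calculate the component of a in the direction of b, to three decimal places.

0.457

a · b = (-10)·(-13) + 14·(-11) + 8·4 = 130 - 154 + 32 = 8
|b| = √(169 + 121 + 16) = √306 ≈ 17.4929
comp_b a = 8 / √306 ≈ 0.457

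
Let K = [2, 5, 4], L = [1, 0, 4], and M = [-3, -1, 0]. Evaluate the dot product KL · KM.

KL = L − K = (-1, -5, 0)
KM = M − K = (-5, -6, -4)
KL · KM = (-1)·(-5) + (-5)·(-6) + 0·(-4) = 5 + 30 + 0 = 35

35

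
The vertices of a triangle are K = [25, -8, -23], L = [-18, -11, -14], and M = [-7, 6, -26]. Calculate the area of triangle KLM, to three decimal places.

KL = (-43, -3, 9),  KM = (-32, 14, -3)
i: (-3)·(-3) - 9·14 = 9 - 126 = -117
j: 9·(-32) - (-43)·(-3) = -288 - 129 = -417
k: (-43)·14 - (-3)·(-32) = -602 - 96 = -698
KL × KM = (-117, -417, -698)
|KL × KM| = √674782 ≈ 821.4512
area = ½ · 821.4512 ≈ 410.726

410.726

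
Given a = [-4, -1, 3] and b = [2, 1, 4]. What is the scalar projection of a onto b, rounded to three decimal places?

a · b = (-4)·2 + (-1)·1 + 3·4 = -8 - 1 + 12 = 3
|b| = √(4 + 1 + 16) = √21 ≈ 4.5826
comp_b a = 3 / √21 ≈ 0.655

0.655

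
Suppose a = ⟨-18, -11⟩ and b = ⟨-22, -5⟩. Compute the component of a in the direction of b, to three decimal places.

19.990

a · b = (-18)·(-22) + (-11)·(-5) = 396 + 55 = 451
|b| = √(484 + 25) = √509 ≈ 22.5610
comp_b a = 451 / √509 ≈ 19.990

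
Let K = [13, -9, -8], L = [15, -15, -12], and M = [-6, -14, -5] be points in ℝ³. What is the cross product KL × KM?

KL = (2, -6, -4)
KM = (-19, -5, 3)
i: (-6)·3 - (-4)·(-5) = -18 - 20 = -38
j: (-4)·(-19) - 2·3 = 76 - 6 = 70
k: 2·(-5) - (-6)·(-19) = -10 - 114 = -124
KL × KM = (-38, 70, -124)

(-38, 70, -124)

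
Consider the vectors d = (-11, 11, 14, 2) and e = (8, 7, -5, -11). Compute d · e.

d · e = (-11)·8 + 11·7 + 14·(-5) + 2·(-11) = -88 + 77 - 70 - 22 = -103

-103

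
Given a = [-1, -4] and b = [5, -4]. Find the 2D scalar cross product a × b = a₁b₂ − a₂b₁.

24

(-1)·(-4) - (-4)·5 = 4 - (-20) = 24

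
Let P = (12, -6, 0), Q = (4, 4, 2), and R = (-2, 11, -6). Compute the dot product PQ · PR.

270

PQ = Q − P = (-8, 10, 2)
PR = R − P = (-14, 17, -6)
PQ · PR = (-8)·(-14) + 10·17 + 2·(-6) = 112 + 170 - 12 = 270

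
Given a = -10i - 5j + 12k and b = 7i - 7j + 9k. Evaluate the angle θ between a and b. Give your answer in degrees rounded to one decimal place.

a · b = (-10)·7 + (-5)·(-7) + 12·9 = -70 + 35 + 108 = 73
|a|² = 100 + 25 + 144 = 269,  |a| = √269 ≈ 16.401219
|b|² = 49 + 49 + 81 = 179,  |b| = √179 ≈ 13.379088
cos θ = 73 / (16.401219 · 13.379088) ≈ 0.33268
θ = arccos(0.33268) ≈ 70.6°

70.6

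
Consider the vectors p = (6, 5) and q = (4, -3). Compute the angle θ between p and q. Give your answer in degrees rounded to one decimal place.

p · q = 6·4 + 5·(-3) = 24 - 15 = 9
|p|² = 36 + 25 = 61,  |p| = √61 ≈ 7.810250
|q|² = 16 + 9 = 25,  |q| = √25 ≈ 5.000000
cos θ = 9 / (7.810250 · 5.000000) ≈ 0.23047
θ = arccos(0.23047) ≈ 76.7°

76.7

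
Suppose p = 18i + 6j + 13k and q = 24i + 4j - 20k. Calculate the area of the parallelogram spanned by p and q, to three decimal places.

i: 6·(-20) - 13·4 = -120 - 52 = -172
j: 13·24 - 18·(-20) = 312 - (-360) = 672
k: 18·4 - 6·24 = 72 - 144 = -72
p × q = (-172, 672, -72)
|p × q| = √((-172)² + 672² + (-72)²) = √486352 ≈ 697.3894

697.389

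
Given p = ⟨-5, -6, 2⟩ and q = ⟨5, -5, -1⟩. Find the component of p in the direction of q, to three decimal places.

0.420

p · q = (-5)·5 + (-6)·(-5) + 2·(-1) = -25 + 30 - 2 = 3
|q| = √(25 + 25 + 1) = √51 ≈ 7.1414
comp_q p = 3 / √51 ≈ 0.420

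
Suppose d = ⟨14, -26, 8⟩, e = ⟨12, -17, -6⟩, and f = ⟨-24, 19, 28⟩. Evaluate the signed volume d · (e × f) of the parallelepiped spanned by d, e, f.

e × f:
i: (-17)·28 - (-6)·19 = -476 - (-114) = -362
j: (-6)·(-24) - 12·28 = 144 - 336 = -192
k: 12·19 - (-17)·(-24) = 228 - 408 = -180
e × f = (-362, -192, -180)
d · (e × f) = 14·(-362) + (-26)·(-192) + 8·(-180) = -5068 + 4992 - 1440 = -1516

-1516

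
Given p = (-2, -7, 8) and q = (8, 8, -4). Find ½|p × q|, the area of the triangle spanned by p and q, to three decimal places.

i: (-7)·(-4) - 8·8 = 28 - 64 = -36
j: 8·8 - (-2)·(-4) = 64 - 8 = 56
k: (-2)·8 - (-7)·8 = -16 - (-56) = 40
p × q = (-36, 56, 40)
|p × q| = √((-36)² + 56² + 40²) = √6032 ≈ 77.6660
area = ½ · 77.6660 ≈ 38.833

38.833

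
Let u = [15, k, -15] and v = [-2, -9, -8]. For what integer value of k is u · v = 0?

u · v = 15·(-2) + k·(-9) + (-15)·(-8) = 90 - 9k
Set equal to 0: -9k = -90, so k = 10.

10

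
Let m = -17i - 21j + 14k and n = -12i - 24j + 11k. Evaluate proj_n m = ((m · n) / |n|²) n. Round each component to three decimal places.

(-12.300, -24.599, 11.275)

m · n = (-17)·(-12) + (-21)·(-24) + 14·11 = 204 + 504 + 154 = 862
|n|² = 144 + 576 + 121 = 841
proj_n m = (862/841) · (-12, -24, 11) ≈ (-12.300, -24.599, 11.275)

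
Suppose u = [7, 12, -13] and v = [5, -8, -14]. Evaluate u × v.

(-272, 33, -116)

i: 12·(-14) - (-13)·(-8) = -168 - 104 = -272
j: (-13)·5 - 7·(-14) = -65 - (-98) = 33
k: 7·(-8) - 12·5 = -56 - 60 = -116
u × v = (-272, 33, -116)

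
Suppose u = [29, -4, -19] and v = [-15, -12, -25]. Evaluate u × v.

(-128, 1010, -408)

i: (-4)·(-25) - (-19)·(-12) = 100 - 228 = -128
j: (-19)·(-15) - 29·(-25) = 285 - (-725) = 1010
k: 29·(-12) - (-4)·(-15) = -348 - 60 = -408
u × v = (-128, 1010, -408)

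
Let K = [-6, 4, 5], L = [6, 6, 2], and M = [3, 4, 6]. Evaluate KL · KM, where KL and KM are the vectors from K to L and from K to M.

105

KL = L − K = (12, 2, -3)
KM = M − K = (9, 0, 1)
KL · KM = 12·9 + 2·0 + (-3)·1 = 108 + 0 - 3 = 105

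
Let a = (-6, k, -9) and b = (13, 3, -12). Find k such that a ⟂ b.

-10

a · b = (-6)·13 + k·3 + (-9)·(-12) = 30 + 3k
Set equal to 0: 3k = -30, so k = -10.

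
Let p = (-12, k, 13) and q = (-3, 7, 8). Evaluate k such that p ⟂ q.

-20

p · q = (-12)·(-3) + k·7 + 13·8 = 140 + 7k
Set equal to 0: 7k = -140, so k = -20.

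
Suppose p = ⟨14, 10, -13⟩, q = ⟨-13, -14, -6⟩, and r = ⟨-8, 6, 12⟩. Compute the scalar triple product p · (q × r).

q × r:
i: (-14)·12 - (-6)·6 = -168 - (-36) = -132
j: (-6)·(-8) - (-13)·12 = 48 - (-156) = 204
k: (-13)·6 - (-14)·(-8) = -78 - 112 = -190
q × r = (-132, 204, -190)
p · (q × r) = 14·(-132) + 10·204 + (-13)·(-190) = -1848 + 2040 + 2470 = 2662

2662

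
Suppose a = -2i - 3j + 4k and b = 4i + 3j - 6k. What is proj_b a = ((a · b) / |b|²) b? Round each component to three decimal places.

a · b = (-2)·4 + (-3)·3 + 4·(-6) = -8 - 9 - 24 = -41
|b|² = 16 + 9 + 36 = 61
proj_b a = (-41/61) · (4, 3, -6) ≈ (-2.689, -2.016, 4.033)

(-2.689, -2.016, 4.033)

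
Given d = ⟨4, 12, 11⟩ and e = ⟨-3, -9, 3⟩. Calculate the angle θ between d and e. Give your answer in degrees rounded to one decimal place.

121.4

d · e = 4·(-3) + 12·(-9) + 11·3 = -12 - 108 + 33 = -87
|d|² = 16 + 144 + 121 = 281,  |d| = √281 ≈ 16.763055
|e|² = 9 + 81 + 9 = 99,  |e| = √99 ≈ 9.949874
cos θ = -87 / (16.763055 · 9.949874) ≈ -0.52161
θ = arccos(-0.52161) ≈ 121.4°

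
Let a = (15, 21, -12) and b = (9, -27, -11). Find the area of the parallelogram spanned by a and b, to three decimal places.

i: 21·(-11) - (-12)·(-27) = -231 - 324 = -555
j: (-12)·9 - 15·(-11) = -108 - (-165) = 57
k: 15·(-27) - 21·9 = -405 - 189 = -594
a × b = (-555, 57, -594)
|a × b| = √((-555)² + 57² + (-594)²) = √664110 ≈ 814.9294

814.929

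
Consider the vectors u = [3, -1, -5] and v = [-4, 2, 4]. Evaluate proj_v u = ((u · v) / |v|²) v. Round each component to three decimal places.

u · v = 3·(-4) + (-1)·2 + (-5)·4 = -12 - 2 - 20 = -34
|v|² = 16 + 4 + 16 = 36
proj_v u = (-34/36) · (-4, 2, 4) ≈ (3.778, -1.889, -3.778)

(3.778, -1.889, -3.778)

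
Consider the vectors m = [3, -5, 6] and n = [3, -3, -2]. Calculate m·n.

12

m · n = 3·3 + (-5)·(-3) + 6·(-2) = 9 + 15 - 12 = 12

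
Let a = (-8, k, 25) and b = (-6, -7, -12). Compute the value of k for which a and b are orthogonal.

a · b = (-8)·(-6) + k·(-7) + 25·(-12) = -252 - 7k
Set equal to 0: -7k = 252, so k = -36.

-36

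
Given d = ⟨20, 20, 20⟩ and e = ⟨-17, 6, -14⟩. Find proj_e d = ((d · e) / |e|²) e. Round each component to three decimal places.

d · e = 20·(-17) + 20·6 + 20·(-14) = -340 + 120 - 280 = -500
|e|² = 289 + 36 + 196 = 521
proj_e d = (-500/521) · (-17, 6, -14) ≈ (16.315, -5.758, 13.436)

(16.315, -5.758, 13.436)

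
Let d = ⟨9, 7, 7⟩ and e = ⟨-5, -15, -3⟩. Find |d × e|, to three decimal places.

i: 7·(-3) - 7·(-15) = -21 - (-105) = 84
j: 7·(-5) - 9·(-3) = -35 - (-27) = -8
k: 9·(-15) - 7·(-5) = -135 - (-35) = -100
d × e = (84, -8, -100)
|d × e| = √(84² + (-8)² + (-100)²) = √17120 ≈ 130.8434

130.843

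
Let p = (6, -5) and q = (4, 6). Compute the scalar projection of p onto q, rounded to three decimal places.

-0.832

p · q = 6·4 + (-5)·6 = 24 - 30 = -6
|q| = √(16 + 36) = √52 ≈ 7.2111
comp_q p = -6 / √52 ≈ -0.832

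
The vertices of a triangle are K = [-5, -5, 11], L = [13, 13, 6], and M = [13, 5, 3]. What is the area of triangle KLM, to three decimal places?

KL = (18, 18, -5),  KM = (18, 10, -8)
i: 18·(-8) - (-5)·10 = -144 - (-50) = -94
j: (-5)·18 - 18·(-8) = -90 - (-144) = 54
k: 18·10 - 18·18 = 180 - 324 = -144
KL × KM = (-94, 54, -144)
|KL × KM| = √32488 ≈ 180.2443
area = ½ · 180.2443 ≈ 90.122

90.122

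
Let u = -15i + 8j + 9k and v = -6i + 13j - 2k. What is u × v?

i: 8·(-2) - 9·13 = -16 - 117 = -133
j: 9·(-6) - (-15)·(-2) = -54 - 30 = -84
k: (-15)·13 - 8·(-6) = -195 - (-48) = -147
u × v = (-133, -84, -147)

(-133, -84, -147)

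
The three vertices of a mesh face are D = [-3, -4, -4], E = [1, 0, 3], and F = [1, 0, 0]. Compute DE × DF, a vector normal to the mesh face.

(-12, 12, 0)

DE = (4, 4, 7)
DF = (4, 4, 4)
i: 4·4 - 7·4 = 16 - 28 = -12
j: 7·4 - 4·4 = 28 - 16 = 12
k: 4·4 - 4·4 = 16 - 16 = 0
DE × DF = (-12, 12, 0)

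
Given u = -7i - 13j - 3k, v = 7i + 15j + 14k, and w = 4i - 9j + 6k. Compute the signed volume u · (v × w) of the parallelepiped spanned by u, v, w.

-1325

v × w:
i: 15·6 - 14·(-9) = 90 - (-126) = 216
j: 14·4 - 7·6 = 56 - 42 = 14
k: 7·(-9) - 15·4 = -63 - 60 = -123
v × w = (216, 14, -123)
u · (v × w) = (-7)·216 + (-13)·14 + (-3)·(-123) = -1512 - 182 + 369 = -1325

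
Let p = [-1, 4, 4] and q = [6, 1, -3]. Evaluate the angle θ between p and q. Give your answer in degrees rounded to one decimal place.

111.1

p · q = (-1)·6 + 4·1 + 4·(-3) = -6 + 4 - 12 = -14
|p|² = 1 + 16 + 16 = 33,  |p| = √33 ≈ 5.744563
|q|² = 36 + 1 + 9 = 46,  |q| = √46 ≈ 6.782330
cos θ = -14 / (5.744563 · 6.782330) ≈ -0.35933
θ = arccos(-0.35933) ≈ 111.1°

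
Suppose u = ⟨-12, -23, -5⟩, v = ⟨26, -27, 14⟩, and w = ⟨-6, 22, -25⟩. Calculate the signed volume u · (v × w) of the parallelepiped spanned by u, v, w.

v × w:
i: (-27)·(-25) - 14·22 = 675 - 308 = 367
j: 14·(-6) - 26·(-25) = -84 - (-650) = 566
k: 26·22 - (-27)·(-6) = 572 - 162 = 410
v × w = (367, 566, 410)
u · (v × w) = (-12)·367 + (-23)·566 + (-5)·410 = -4404 - 13018 - 2050 = -19472

-19472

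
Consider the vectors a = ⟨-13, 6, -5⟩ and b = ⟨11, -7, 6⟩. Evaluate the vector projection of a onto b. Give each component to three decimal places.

(-11.481, 7.306, -6.262)

a · b = (-13)·11 + 6·(-7) + (-5)·6 = -143 - 42 - 30 = -215
|b|² = 121 + 49 + 36 = 206
proj_b a = (-215/206) · (11, -7, 6) ≈ (-11.481, 7.306, -6.262)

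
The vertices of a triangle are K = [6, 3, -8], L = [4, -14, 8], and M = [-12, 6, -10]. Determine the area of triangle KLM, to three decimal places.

213.778

KL = (-2, -17, 16),  KM = (-18, 3, -2)
i: (-17)·(-2) - 16·3 = 34 - 48 = -14
j: 16·(-18) - (-2)·(-2) = -288 - 4 = -292
k: (-2)·3 - (-17)·(-18) = -6 - 306 = -312
KL × KM = (-14, -292, -312)
|KL × KM| = √182804 ≈ 427.5558
area = ½ · 427.5558 ≈ 213.778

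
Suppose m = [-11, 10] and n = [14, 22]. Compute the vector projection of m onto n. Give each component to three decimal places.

m · n = (-11)·14 + 10·22 = -154 + 220 = 66
|n|² = 196 + 484 = 680
proj_n m = (66/680) · (14, 22) ≈ (1.359, 2.135)

(1.359, 2.135)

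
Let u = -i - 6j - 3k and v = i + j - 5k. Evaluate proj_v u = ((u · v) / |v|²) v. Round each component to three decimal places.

u · v = (-1)·1 + (-6)·1 + (-3)·(-5) = -1 - 6 + 15 = 8
|v|² = 1 + 1 + 25 = 27
proj_v u = (8/27) · (1, 1, -5) ≈ (0.296, 0.296, -1.481)

(0.296, 0.296, -1.481)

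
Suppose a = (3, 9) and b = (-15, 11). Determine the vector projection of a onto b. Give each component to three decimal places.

(-2.341, 1.717)

a · b = 3·(-15) + 9·11 = -45 + 99 = 54
|b|² = 225 + 121 = 346
proj_b a = (54/346) · (-15, 11) ≈ (-2.341, 1.717)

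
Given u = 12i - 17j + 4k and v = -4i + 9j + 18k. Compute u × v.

i: (-17)·18 - 4·9 = -306 - 36 = -342
j: 4·(-4) - 12·18 = -16 - 216 = -232
k: 12·9 - (-17)·(-4) = 108 - 68 = 40
u × v = (-342, -232, 40)

(-342, -232, 40)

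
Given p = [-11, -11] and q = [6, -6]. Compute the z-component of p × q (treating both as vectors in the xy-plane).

(-11)·(-6) - (-11)·6 = 66 - (-66) = 132

132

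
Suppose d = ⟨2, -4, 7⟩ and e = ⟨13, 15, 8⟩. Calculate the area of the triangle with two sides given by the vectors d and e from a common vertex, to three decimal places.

i: (-4)·8 - 7·15 = -32 - 105 = -137
j: 7·13 - 2·8 = 91 - 16 = 75
k: 2·15 - (-4)·13 = 30 - (-52) = 82
d × e = (-137, 75, 82)
|d × e| = √((-137)² + 75² + 82²) = √31118 ≈ 176.4029
area = ½ · 176.4029 ≈ 88.201

88.201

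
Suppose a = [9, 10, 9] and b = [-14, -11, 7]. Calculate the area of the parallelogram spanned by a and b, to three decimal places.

i: 10·7 - 9·(-11) = 70 - (-99) = 169
j: 9·(-14) - 9·7 = -126 - 63 = -189
k: 9·(-11) - 10·(-14) = -99 - (-140) = 41
a × b = (169, -189, 41)
|a × b| = √(169² + (-189)² + 41²) = √65963 ≈ 256.8326

256.833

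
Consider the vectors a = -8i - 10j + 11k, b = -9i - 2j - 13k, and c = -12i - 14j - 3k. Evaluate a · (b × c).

1240

b × c:
i: (-2)·(-3) - (-13)·(-14) = 6 - 182 = -176
j: (-13)·(-12) - (-9)·(-3) = 156 - 27 = 129
k: (-9)·(-14) - (-2)·(-12) = 126 - 24 = 102
b × c = (-176, 129, 102)
a · (b × c) = (-8)·(-176) + (-10)·129 + 11·102 = 1408 - 1290 + 1122 = 1240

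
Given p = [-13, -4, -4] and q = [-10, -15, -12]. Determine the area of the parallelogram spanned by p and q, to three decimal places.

i: (-4)·(-12) - (-4)·(-15) = 48 - 60 = -12
j: (-4)·(-10) - (-13)·(-12) = 40 - 156 = -116
k: (-13)·(-15) - (-4)·(-10) = 195 - 40 = 155
p × q = (-12, -116, 155)
|p × q| = √((-12)² + (-116)² + 155²) = √37625 ≈ 193.9716

193.972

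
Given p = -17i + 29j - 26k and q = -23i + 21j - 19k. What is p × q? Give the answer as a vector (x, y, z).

(-5, 275, 310)

i: 29·(-19) - (-26)·21 = -551 - (-546) = -5
j: (-26)·(-23) - (-17)·(-19) = 598 - 323 = 275
k: (-17)·21 - 29·(-23) = -357 - (-667) = 310
p × q = (-5, 275, 310)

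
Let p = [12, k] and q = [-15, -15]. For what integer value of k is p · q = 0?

p · q = 12·(-15) + k·(-15) = -180 - 15k
Set equal to 0: -15k = 180, so k = -12.

-12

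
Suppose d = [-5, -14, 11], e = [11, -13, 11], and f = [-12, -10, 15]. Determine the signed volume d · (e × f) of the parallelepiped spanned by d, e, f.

e × f:
i: (-13)·15 - 11·(-10) = -195 - (-110) = -85
j: 11·(-12) - 11·15 = -132 - 165 = -297
k: 11·(-10) - (-13)·(-12) = -110 - 156 = -266
e × f = (-85, -297, -266)
d · (e × f) = (-5)·(-85) + (-14)·(-297) + 11·(-266) = 425 + 4158 - 2926 = 1657

1657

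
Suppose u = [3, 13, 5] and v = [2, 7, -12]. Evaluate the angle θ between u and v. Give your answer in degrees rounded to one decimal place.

u · v = 3·2 + 13·7 + 5·(-12) = 6 + 91 - 60 = 37
|u|² = 9 + 169 + 25 = 203,  |u| = √203 ≈ 14.247807
|v|² = 4 + 49 + 144 = 197,  |v| = √197 ≈ 14.035669
cos θ = 37 / (14.247807 · 14.035669) ≈ 0.18502
θ = arccos(0.18502) ≈ 79.3°

79.3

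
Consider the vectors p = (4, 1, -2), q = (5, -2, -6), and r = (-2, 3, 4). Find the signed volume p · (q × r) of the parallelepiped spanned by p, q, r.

q × r:
i: (-2)·4 - (-6)·3 = -8 - (-18) = 10
j: (-6)·(-2) - 5·4 = 12 - 20 = -8
k: 5·3 - (-2)·(-2) = 15 - 4 = 11
q × r = (10, -8, 11)
p · (q × r) = 4·10 + 1·(-8) + (-2)·11 = 40 - 8 - 22 = 10

10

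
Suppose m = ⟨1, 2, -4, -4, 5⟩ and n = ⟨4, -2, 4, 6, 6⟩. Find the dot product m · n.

-10

m · n = 1·4 + 2·(-2) + (-4)·4 + (-4)·6 + 5·6 = 4 - 4 - 16 - 24 + 30 = -10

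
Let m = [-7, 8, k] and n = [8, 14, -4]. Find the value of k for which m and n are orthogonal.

m · n = (-7)·8 + 8·14 + k·(-4) = 56 - 4k
Set equal to 0: -4k = -56, so k = 14.

14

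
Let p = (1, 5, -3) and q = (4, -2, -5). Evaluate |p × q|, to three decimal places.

i: 5·(-5) - (-3)·(-2) = -25 - 6 = -31
j: (-3)·4 - 1·(-5) = -12 - (-5) = -7
k: 1·(-2) - 5·4 = -2 - 20 = -22
p × q = (-31, -7, -22)
|p × q| = √((-31)² + (-7)² + (-22)²) = √1494 ≈ 38.6523

38.652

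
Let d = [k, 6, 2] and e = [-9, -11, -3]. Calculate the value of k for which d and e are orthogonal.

d · e = k·(-9) + 6·(-11) + 2·(-3) = -72 - 9k
Set equal to 0: -9k = 72, so k = -8.

-8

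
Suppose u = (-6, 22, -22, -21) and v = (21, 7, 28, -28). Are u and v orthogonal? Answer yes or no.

yes

u · v = (-6)·21 + 22·7 + (-22)·28 + (-21)·(-28) = -126 + 154 - 616 + 588 = 0
Zero, so the vectors are orthogonal.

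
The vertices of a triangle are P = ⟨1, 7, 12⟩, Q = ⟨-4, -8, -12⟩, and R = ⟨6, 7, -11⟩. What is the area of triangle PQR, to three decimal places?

PQ = (-5, -15, -24),  PR = (5, 0, -23)
i: (-15)·(-23) - (-24)·0 = 345 - 0 = 345
j: (-24)·5 - (-5)·(-23) = -120 - 115 = -235
k: (-5)·0 - (-15)·5 = 0 - (-75) = 75
PQ × PR = (345, -235, 75)
|PQ × PR| = √179875 ≈ 424.1167
area = ½ · 424.1167 ≈ 212.058

212.058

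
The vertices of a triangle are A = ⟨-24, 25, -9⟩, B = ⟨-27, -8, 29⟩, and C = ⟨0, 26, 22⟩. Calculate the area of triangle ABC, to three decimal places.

830.402

AB = (-3, -33, 38),  AC = (24, 1, 31)
i: (-33)·31 - 38·1 = -1023 - 38 = -1061
j: 38·24 - (-3)·31 = 912 - (-93) = 1005
k: (-3)·1 - (-33)·24 = -3 - (-792) = 789
AB × AC = (-1061, 1005, 789)
|AB × AC| = √2758267 ≈ 1660.8031
area = ½ · 1660.8031 ≈ 830.402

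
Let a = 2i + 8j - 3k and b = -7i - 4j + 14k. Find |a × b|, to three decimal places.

111.144

i: 8·14 - (-3)·(-4) = 112 - 12 = 100
j: (-3)·(-7) - 2·14 = 21 - 28 = -7
k: 2·(-4) - 8·(-7) = -8 - (-56) = 48
a × b = (100, -7, 48)
|a × b| = √(100² + (-7)² + 48²) = √12353 ≈ 111.1441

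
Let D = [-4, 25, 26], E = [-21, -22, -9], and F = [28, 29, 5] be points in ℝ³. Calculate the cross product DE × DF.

DE = (-17, -47, -35)
DF = (32, 4, -21)
i: (-47)·(-21) - (-35)·4 = 987 - (-140) = 1127
j: (-35)·32 - (-17)·(-21) = -1120 - 357 = -1477
k: (-17)·4 - (-47)·32 = -68 - (-1504) = 1436
DE × DF = (1127, -1477, 1436)

(1127, -1477, 1436)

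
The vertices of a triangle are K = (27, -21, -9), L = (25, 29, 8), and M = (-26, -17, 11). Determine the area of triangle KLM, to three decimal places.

1465.444

KL = (-2, 50, 17),  KM = (-53, 4, 20)
i: 50·20 - 17·4 = 1000 - 68 = 932
j: 17·(-53) - (-2)·20 = -901 - (-40) = -861
k: (-2)·4 - 50·(-53) = -8 - (-2650) = 2642
KL × KM = (932, -861, 2642)
|KL × KM| = √8590109 ≈ 2930.8888
area = ½ · 2930.8888 ≈ 1465.444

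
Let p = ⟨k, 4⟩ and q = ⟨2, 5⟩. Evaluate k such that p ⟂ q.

-10

p · q = k·2 + 4·5 = 20 + 2k
Set equal to 0: 2k = -20, so k = -10.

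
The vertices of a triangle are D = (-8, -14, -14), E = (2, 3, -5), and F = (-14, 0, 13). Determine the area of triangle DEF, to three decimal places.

261.930

DE = (10, 17, 9),  DF = (-6, 14, 27)
i: 17·27 - 9·14 = 459 - 126 = 333
j: 9·(-6) - 10·27 = -54 - 270 = -324
k: 10·14 - 17·(-6) = 140 - (-102) = 242
DE × DF = (333, -324, 242)
|DE × DF| = √274429 ≈ 523.8597
area = ½ · 523.8597 ≈ 261.930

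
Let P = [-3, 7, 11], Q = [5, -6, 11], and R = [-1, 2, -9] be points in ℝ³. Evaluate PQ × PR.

PQ = (8, -13, 0)
PR = (2, -5, -20)
i: (-13)·(-20) - 0·(-5) = 260 - 0 = 260
j: 0·2 - 8·(-20) = 0 - (-160) = 160
k: 8·(-5) - (-13)·2 = -40 - (-26) = -14
PQ × PR = (260, 160, -14)

(260, 160, -14)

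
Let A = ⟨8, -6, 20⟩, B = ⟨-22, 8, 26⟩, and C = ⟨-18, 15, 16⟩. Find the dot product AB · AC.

AB = B − A = (-30, 14, 6)
AC = C − A = (-26, 21, -4)
AB · AC = (-30)·(-26) + 14·21 + 6·(-4) = 780 + 294 - 24 = 1050

1050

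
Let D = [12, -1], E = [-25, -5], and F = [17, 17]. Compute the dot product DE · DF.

DE = E − D = (-37, -4)
DF = F − D = (5, 18)
DE · DF = (-37)·5 + (-4)·18 = -185 - 72 = -257

-257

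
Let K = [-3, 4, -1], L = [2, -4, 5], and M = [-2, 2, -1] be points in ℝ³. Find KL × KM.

KL = (5, -8, 6)
KM = (1, -2, 0)
i: (-8)·0 - 6·(-2) = 0 - (-12) = 12
j: 6·1 - 5·0 = 6 - 0 = 6
k: 5·(-2) - (-8)·1 = -10 - (-8) = -2
KL × KM = (12, 6, -2)

(12, 6, -2)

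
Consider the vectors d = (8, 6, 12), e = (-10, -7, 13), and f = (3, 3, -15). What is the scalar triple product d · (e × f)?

e × f:
i: (-7)·(-15) - 13·3 = 105 - 39 = 66
j: 13·3 - (-10)·(-15) = 39 - 150 = -111
k: (-10)·3 - (-7)·3 = -30 - (-21) = -9
e × f = (66, -111, -9)
d · (e × f) = 8·66 + 6·(-111) + 12·(-9) = 528 - 666 - 108 = -246

-246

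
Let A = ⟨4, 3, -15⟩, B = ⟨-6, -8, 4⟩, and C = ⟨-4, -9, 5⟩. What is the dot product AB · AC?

592

AB = B − A = (-10, -11, 19)
AC = C − A = (-8, -12, 20)
AB · AC = (-10)·(-8) + (-11)·(-12) + 19·20 = 80 + 132 + 380 = 592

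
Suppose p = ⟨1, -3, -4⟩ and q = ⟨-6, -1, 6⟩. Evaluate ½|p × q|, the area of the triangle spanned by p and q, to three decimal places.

i: (-3)·6 - (-4)·(-1) = -18 - 4 = -22
j: (-4)·(-6) - 1·6 = 24 - 6 = 18
k: 1·(-1) - (-3)·(-6) = -1 - 18 = -19
p × q = (-22, 18, -19)
|p × q| = √((-22)² + 18² + (-19)²) = √1169 ≈ 34.1906
area = ½ · 34.1906 ≈ 17.095

17.095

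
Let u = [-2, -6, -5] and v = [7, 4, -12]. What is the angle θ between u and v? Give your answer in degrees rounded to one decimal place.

79.1

u · v = (-2)·7 + (-6)·4 + (-5)·(-12) = -14 - 24 + 60 = 22
|u|² = 4 + 36 + 25 = 65,  |u| = √65 ≈ 8.062258
|v|² = 49 + 16 + 144 = 209,  |v| = √209 ≈ 14.456832
cos θ = 22 / (8.062258 · 14.456832) ≈ 0.18875
θ = arccos(0.18875) ≈ 79.1°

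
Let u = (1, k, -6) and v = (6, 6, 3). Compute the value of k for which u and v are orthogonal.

u · v = 1·6 + k·6 + (-6)·3 = -12 + 6k
Set equal to 0: 6k = 12, so k = 2.

2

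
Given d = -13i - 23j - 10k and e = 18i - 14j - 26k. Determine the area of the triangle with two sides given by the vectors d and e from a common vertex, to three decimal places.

i: (-23)·(-26) - (-10)·(-14) = 598 - 140 = 458
j: (-10)·18 - (-13)·(-26) = -180 - 338 = -518
k: (-13)·(-14) - (-23)·18 = 182 - (-414) = 596
d × e = (458, -518, 596)
|d × e| = √(458² + (-518)² + 596²) = √833304 ≈ 912.8549
area = ½ · 912.8549 ≈ 456.427

456.427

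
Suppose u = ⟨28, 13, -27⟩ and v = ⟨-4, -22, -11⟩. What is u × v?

(-737, 416, -564)

i: 13·(-11) - (-27)·(-22) = -143 - 594 = -737
j: (-27)·(-4) - 28·(-11) = 108 - (-308) = 416
k: 28·(-22) - 13·(-4) = -616 - (-52) = -564
u × v = (-737, 416, -564)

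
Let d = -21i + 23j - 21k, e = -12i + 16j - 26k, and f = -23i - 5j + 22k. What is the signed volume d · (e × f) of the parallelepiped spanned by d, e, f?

6176

e × f:
i: 16·22 - (-26)·(-5) = 352 - 130 = 222
j: (-26)·(-23) - (-12)·22 = 598 - (-264) = 862
k: (-12)·(-5) - 16·(-23) = 60 - (-368) = 428
e × f = (222, 862, 428)
d · (e × f) = (-21)·222 + 23·862 + (-21)·428 = -4662 + 19826 - 8988 = 6176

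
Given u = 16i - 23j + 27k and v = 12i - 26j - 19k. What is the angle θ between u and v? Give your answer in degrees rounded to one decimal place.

u · v = 16·12 + (-23)·(-26) + 27·(-19) = 192 + 598 - 513 = 277
|u|² = 256 + 529 + 729 = 1514,  |u| = √1514 ≈ 38.910153
|v|² = 144 + 676 + 361 = 1181,  |v| = √1181 ≈ 34.365681
cos θ = 277 / (38.910153 · 34.365681) ≈ 0.20715
θ = arccos(0.20715) ≈ 78.0°

78.0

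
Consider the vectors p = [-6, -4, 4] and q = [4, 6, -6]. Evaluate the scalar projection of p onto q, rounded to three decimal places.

p · q = (-6)·4 + (-4)·6 + 4·(-6) = -24 - 24 - 24 = -72
|q| = √(16 + 36 + 36) = √88 ≈ 9.3808
comp_q p = -72 / √88 ≈ -7.675

-7.675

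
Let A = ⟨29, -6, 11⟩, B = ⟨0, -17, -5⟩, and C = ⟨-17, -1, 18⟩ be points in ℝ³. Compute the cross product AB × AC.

(3, 939, -651)

AB = (-29, -11, -16)
AC = (-46, 5, 7)
i: (-11)·7 - (-16)·5 = -77 - (-80) = 3
j: (-16)·(-46) - (-29)·7 = 736 - (-203) = 939
k: (-29)·5 - (-11)·(-46) = -145 - 506 = -651
AB × AC = (3, 939, -651)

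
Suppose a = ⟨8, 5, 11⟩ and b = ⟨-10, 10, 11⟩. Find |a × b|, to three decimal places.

243.165

i: 5·11 - 11·10 = 55 - 110 = -55
j: 11·(-10) - 8·11 = -110 - 88 = -198
k: 8·10 - 5·(-10) = 80 - (-50) = 130
a × b = (-55, -198, 130)
|a × b| = √((-55)² + (-198)² + 130²) = √59129 ≈ 243.1646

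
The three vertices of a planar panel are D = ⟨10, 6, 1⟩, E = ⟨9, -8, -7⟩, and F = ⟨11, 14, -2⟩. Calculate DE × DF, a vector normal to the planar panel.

(106, -11, 6)

DE = (-1, -14, -8)
DF = (1, 8, -3)
i: (-14)·(-3) - (-8)·8 = 42 - (-64) = 106
j: (-8)·1 - (-1)·(-3) = -8 - 3 = -11
k: (-1)·8 - (-14)·1 = -8 - (-14) = 6
DE × DF = (106, -11, 6)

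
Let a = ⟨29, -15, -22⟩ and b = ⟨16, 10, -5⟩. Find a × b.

(295, -207, 530)

i: (-15)·(-5) - (-22)·10 = 75 - (-220) = 295
j: (-22)·16 - 29·(-5) = -352 - (-145) = -207
k: 29·10 - (-15)·16 = 290 - (-240) = 530
a × b = (295, -207, 530)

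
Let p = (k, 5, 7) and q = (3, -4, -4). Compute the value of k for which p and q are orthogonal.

16

p · q = k·3 + 5·(-4) + 7·(-4) = -48 + 3k
Set equal to 0: 3k = 48, so k = 16.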